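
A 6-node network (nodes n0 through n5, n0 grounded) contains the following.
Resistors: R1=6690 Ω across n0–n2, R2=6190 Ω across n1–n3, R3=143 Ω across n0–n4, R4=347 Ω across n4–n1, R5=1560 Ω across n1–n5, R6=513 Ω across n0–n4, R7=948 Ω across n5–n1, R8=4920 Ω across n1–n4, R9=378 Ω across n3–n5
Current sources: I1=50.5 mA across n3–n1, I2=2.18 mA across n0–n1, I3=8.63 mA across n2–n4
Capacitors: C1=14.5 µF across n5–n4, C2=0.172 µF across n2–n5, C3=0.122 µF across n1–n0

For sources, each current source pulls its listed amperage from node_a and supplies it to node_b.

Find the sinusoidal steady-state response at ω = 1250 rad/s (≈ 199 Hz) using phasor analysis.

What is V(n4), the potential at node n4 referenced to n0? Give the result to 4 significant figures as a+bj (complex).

Apply KCL at each of the 5 non-ground nodes and solve the resulting linear system.
Node n1: branches {R2, R4, R5, I1, R7, R8, I2, C3} → V_1 = 10.50-0.2631j
Node n2: branches {R1, C2, I3} → V_2 = -19.28+27.98j
Node n3: branches {R2, I1, R9} → V_3 = -17.22+1.157j
Node n4: branches {R3, R4, C1, R6, R8, I3} → V_4 = 0.5615-0.6468j
Node n5: branches {R5, C1, C2, R7, R9} → V_5 = 0.1771+1.244j

0.5615-0.6468j V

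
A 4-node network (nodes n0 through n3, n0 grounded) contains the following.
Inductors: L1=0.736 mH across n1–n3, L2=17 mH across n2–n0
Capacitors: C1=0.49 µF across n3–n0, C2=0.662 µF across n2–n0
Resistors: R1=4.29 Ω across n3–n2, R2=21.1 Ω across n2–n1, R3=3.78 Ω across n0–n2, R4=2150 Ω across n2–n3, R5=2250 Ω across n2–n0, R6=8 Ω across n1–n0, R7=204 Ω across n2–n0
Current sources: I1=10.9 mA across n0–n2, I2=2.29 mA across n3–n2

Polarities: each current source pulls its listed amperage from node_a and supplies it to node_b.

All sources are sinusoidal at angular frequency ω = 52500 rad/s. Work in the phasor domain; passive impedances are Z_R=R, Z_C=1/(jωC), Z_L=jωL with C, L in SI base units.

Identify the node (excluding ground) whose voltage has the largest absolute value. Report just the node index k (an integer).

2

Apply KCL at each of the 3 non-ground nodes and solve the resulting linear system.
Node n1: branches {L1, R2, R6} → V_1 = 0.009250-0.003692j
Node n2: branches {R1, R2, R3, C2, R4, I1, L2, R5, R7, I2} → V_2 = 0.03491-0.004994j
Node n3: branches {L1, C1, R1, R4, I2} → V_3 = 0.02470-0.006003j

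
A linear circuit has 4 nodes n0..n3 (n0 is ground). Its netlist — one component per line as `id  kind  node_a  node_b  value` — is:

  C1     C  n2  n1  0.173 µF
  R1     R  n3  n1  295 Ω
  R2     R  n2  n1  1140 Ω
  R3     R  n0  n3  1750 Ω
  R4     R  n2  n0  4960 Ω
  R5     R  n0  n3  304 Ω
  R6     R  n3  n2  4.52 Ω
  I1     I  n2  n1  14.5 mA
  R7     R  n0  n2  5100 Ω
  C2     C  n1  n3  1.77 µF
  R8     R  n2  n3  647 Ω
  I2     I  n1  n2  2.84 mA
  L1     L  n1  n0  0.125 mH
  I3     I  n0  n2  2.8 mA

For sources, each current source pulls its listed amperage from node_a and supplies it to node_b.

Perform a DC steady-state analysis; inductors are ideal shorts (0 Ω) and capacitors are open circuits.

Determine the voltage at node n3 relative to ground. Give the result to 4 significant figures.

-1.034 V

Apply KCL at each of the 3 non-ground nodes and solve the resulting linear system.
Node n1: branches {C1, R1, R2, I1, C2, I2, L1} → V_1 = 0.000
Node n2: branches {C1, R2, R4, R6, I1, R7, R8, I2, I3} → V_2 = -1.068
Node n3: branches {R1, R3, R5, R6, C2, R8} → V_3 = -1.034
Source currents: i(L1)=0.007218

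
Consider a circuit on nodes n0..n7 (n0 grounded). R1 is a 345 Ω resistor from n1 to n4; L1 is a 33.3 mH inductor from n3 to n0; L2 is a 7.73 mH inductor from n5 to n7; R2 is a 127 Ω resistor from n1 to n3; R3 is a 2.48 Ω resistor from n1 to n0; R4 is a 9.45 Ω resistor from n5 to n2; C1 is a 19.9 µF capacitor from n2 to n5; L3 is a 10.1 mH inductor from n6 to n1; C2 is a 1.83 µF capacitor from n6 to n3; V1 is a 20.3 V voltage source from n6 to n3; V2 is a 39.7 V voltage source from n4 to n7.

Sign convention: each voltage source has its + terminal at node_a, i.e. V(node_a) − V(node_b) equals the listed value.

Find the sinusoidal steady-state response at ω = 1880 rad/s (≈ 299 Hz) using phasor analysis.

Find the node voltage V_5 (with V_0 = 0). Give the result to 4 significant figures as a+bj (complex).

Element admittances at ω=1880 rad/s:
  Y(R1) = 0.002899+0.000j S between n1,n4
  Y(L1) = 0.000-0.01597j S between n3,n0
  Y(L2) = 0.000-0.06881j S between n5,n7
  Y(R2) = 0.007874+0.000j S between n1,n3
  Y(R3) = 0.4032+0.000j S between n1,n0
  Y(R4) = 0.1058+0.000j S between n5,n2
  Y(C1) = 0.000+0.03741j S between n2,n5
  Y(L3) = 0.000-0.05266j S between n6,n1
  Y(C2) = 0.000+0.003440j S between n6,n3
  V1: constraint V(n6)−V(n3) = 20.3
  V2: constraint V(n4)−V(n7) = 39.7
Assemble and solve the 9×9 MNA system:
  V(n1)=-0.05120-0.6099j  V(n2)=-39.75-0.6099j  V(n3)=-15.40+1.292j  V(n4)=-0.05120-0.6099j  V(n5)=-39.75-0.6099j  V(n6)=4.903+1.292j  V(n7)=-39.75-0.6099j
  i(V1)=-0.1002+0.1911j  i(V2)=0.000+0.000j

-39.75-0.6099j V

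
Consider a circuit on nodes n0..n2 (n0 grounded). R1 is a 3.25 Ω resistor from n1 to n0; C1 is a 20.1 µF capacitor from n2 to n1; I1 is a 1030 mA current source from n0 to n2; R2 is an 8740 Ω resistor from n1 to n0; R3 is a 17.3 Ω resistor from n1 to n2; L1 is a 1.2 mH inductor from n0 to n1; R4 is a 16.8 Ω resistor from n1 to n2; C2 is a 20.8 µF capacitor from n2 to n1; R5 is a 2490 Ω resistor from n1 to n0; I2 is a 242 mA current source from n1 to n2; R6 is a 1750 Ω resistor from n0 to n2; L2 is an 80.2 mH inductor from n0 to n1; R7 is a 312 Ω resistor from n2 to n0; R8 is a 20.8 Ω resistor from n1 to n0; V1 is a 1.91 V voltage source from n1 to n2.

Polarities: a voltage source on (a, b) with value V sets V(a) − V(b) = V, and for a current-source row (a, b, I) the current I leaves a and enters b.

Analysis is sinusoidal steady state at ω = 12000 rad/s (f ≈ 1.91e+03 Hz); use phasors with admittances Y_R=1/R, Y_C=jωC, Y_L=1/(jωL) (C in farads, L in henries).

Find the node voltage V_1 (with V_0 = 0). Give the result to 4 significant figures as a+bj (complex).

Apply KCL at each of the 2 non-ground nodes and solve the resulting linear system.
Node n1: branches {R1, C1, R2, R3, L1, R4, C2, R5, I2, L2, R8, V1} → V_1 = 2.774+0.5431j
Node n2: branches {C1, I1, R3, R4, C2, I2, R6, R7, V1} → V_2 = 0.8643+0.5431j
Source currents: i(V1)=-1.493-0.9354j

2.774+0.5431j V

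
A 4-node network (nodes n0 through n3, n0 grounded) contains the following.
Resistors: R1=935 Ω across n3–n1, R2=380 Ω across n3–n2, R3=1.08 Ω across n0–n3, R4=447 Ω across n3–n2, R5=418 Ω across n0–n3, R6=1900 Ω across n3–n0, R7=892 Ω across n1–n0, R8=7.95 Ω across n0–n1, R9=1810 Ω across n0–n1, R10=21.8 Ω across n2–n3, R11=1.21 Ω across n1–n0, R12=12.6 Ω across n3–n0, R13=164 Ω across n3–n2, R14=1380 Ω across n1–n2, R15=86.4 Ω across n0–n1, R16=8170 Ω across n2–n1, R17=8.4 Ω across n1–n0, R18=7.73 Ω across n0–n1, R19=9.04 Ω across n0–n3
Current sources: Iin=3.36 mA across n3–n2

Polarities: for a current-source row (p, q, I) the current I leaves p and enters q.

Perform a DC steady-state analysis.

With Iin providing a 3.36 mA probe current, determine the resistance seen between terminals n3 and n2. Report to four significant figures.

R_eq = 17.34 Ω

Element admittances at DC:
  Y(R1) = 0.001070 S between n3,n1
  Y(R2) = 0.002632 S between n3,n2
  Y(R3) = 0.9259 S between n0,n3
  Y(R4) = 0.002237 S between n3,n2
  Y(R5) = 0.002392 S between n0,n3
  Y(R6) = 0.0005263 S between n3,n0
  Y(R7) = 0.001121 S between n1,n0
  Y(R8) = 0.1258 S between n0,n1
  Y(R9) = 0.0005525 S between n0,n1
  Y(R10) = 0.04587 S between n2,n3
  Y(R11) = 0.8264 S between n1,n0
  Y(R12) = 0.07937 S between n3,n0
  Y(R13) = 0.006098 S between n3,n2
  Y(R14) = 0.0007246 S between n1,n2
  Y(R15) = 0.01157 S between n0,n1
  Y(R16) = 0.0001224 S between n2,n1
  Y(R17) = 0.1190 S between n1,n0
  Y(R18) = 0.1294 S between n0,n1
  Y(R19) = 0.1106 S between n0,n3
  Iin: injects 0.00336 A into n2 (from n3)
Assemble and solve the 3×3 MNA system:
  V(n1)=4.051e-05  V(n2)=0.05820  V(n3)=-4.395e-05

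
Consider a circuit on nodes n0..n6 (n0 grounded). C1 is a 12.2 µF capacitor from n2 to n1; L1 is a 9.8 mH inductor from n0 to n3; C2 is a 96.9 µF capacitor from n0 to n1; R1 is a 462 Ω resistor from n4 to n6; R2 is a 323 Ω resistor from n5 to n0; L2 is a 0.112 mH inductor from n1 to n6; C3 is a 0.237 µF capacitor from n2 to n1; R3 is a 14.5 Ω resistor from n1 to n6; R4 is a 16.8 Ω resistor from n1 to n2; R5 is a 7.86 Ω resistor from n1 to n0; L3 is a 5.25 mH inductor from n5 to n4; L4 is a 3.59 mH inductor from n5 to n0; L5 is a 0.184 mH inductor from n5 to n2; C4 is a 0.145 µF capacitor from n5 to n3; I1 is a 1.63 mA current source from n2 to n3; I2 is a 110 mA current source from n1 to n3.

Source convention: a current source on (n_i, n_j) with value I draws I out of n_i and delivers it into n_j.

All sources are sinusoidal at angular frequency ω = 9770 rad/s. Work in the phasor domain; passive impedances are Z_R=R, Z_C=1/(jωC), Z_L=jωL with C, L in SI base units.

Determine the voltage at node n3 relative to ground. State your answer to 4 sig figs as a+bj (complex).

MNA unknowns: 6 node voltages V₁..V_6
C1: Y=0.000+0.1192j on G[2,1]
L1: Y=0.000-0.01044j on G[0,3]
C2: Y=0.000+0.9467j on G[0,1]
R1: Y=0.002165+0.000j on G[4,6]
R2: Y=0.003096+0.000j on G[5,0]
L2: Y=0.000-0.9139j on G[1,6]
C3: Y=0.000+0.002315j on G[2,1]
R3: Y=0.06897+0.000j on G[1,6]
R4: Y=0.05952+0.000j on G[1,2]
R5: Y=0.1272+0.000j on G[1,0]
L3: Y=0.000-0.01950j on G[5,4]
L4: Y=0.000-0.02851j on G[5,0]
L5: Y=0.000-0.5563j on G[5,2]
C4: Y=0.000+0.001417j on G[5,3]
I1: z[2]−=0.00163, z[3]+=0.00163
I2: z[1]−=0.11, z[3]+=0.11
solve → V1=-0.02324+0.1400j, V2=-0.1351+0.2934j, V3=0.01994+12.33j, V4=-0.1136+0.2609j, V5=-0.1271+0.2509j, V6=-0.02354+0.1398j

0.01994+12.33j V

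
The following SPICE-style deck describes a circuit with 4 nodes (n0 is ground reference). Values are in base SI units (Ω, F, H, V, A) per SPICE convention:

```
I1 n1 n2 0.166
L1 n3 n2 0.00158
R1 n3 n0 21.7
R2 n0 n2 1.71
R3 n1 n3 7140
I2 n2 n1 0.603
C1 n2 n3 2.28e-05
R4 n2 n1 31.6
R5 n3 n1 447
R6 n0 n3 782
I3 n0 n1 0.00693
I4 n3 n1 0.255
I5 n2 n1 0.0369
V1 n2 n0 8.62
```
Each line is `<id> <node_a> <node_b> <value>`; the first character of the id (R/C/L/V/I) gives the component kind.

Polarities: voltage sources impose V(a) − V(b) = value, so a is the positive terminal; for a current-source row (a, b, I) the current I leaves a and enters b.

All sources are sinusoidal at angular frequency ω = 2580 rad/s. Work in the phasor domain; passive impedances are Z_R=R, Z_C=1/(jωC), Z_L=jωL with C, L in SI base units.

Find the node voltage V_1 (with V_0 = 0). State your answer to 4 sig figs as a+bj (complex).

Apply KCL at each of the 3 non-ground nodes and solve the resulting linear system.
Node n1: branches {I1, R3, I2, R4, R5, I3, I4, I5} → V_1 = 30.19-0.2141j
Node n2: branches {I1, L1, R2, I2, C1, R4, I5, V1} → V_2 = 8.620+0.000j
Node n3: branches {L1, R1, R3, C1, R5, R6, I4} → V_3 = 7.805-3.064j
Source currents: i(V1)=-5.404+0.1451j

30.19-0.2141j V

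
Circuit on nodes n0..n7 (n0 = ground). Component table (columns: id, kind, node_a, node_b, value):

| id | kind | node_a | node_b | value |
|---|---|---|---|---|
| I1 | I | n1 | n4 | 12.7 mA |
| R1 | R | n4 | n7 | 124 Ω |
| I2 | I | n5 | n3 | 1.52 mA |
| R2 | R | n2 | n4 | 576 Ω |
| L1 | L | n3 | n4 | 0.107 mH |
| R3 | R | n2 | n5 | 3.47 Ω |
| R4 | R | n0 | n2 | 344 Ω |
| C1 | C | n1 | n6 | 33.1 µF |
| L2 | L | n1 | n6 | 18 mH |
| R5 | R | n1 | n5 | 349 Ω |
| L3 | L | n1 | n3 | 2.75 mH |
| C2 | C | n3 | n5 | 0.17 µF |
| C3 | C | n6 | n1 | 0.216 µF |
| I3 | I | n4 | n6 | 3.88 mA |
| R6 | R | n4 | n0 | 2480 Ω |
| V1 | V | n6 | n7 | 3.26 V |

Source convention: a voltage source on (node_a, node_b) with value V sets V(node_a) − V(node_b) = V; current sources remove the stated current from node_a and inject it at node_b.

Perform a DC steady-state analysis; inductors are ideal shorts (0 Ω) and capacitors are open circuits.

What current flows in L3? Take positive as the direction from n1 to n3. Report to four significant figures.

Apply KCL at each of the 7 non-ground nodes and solve the resulting linear system.
Node n1: branches {I1, C1, L2, R5, L3, C3} → V_1 = 0.2682
Node n2: branches {R2, R3, R4} → V_2 = -0.03721
Node n3: branches {I2, L1, L3, C2} → V_3 = 0.2682
Node n4: branches {I1, R1, R2, L1, I3, R6} → V_4 = 0.2682
Node n5: branches {I2, R3, R5, C2} → V_5 = -0.03942
Node n6: branches {C1, L2, C3, I3, V1} → V_6 = 0.2682
Node n7: branches {R1, V1} → V_7 = -2.992
Source currents: i(L1)=0.01811, i(L2)=-0.03017, i(L3)=0.01659, i(V1)=-0.02629

0.01659 A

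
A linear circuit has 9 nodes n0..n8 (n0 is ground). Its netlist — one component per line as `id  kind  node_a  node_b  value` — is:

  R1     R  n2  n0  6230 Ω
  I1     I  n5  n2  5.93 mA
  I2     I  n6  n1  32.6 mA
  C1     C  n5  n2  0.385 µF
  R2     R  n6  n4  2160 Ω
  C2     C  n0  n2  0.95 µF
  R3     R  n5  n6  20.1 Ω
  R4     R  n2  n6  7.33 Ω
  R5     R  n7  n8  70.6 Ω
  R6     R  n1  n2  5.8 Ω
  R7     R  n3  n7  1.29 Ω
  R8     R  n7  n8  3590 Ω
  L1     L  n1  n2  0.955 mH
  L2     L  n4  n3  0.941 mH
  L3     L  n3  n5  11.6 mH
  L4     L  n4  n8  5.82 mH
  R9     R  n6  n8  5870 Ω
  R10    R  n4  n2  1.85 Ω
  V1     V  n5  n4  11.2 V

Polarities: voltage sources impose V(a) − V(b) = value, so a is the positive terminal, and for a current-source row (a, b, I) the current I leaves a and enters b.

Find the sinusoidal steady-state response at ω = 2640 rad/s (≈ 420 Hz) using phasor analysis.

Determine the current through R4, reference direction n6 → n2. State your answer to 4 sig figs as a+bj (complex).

MNA unknowns: 8 node voltages V₁..V_8 plus 1 source current (V1)
R1: Y=0.0001605+0.000j on G[2,0]
I1: z[5]−=0.00593, z[2]+=0.00593
I2: z[6]−=0.0326, z[1]+=0.0326
C1: Y=0.000+0.001016j on G[5,2]
R2: Y=0.0004630+0.000j on G[6,4]
C2: Y=0.000+0.002508j on G[0,2]
R3: Y=0.04975+0.000j on G[5,6]
R4: Y=0.1364+0.000j on G[2,6]
R5: Y=0.01416+0.000j on G[7,8]
R6: Y=0.1724+0.000j on G[1,2]
R7: Y=0.7752+0.000j on G[3,7]
R8: Y=0.0002786+0.000j on G[7,8]
L1: Y=0.000-0.3966j on G[1,2]
L2: Y=0.000-0.4025j on G[4,3]
L3: Y=0.000-0.03265j on G[3,5]
L4: Y=0.000-0.06508j on G[4,8]
R9: Y=0.0001704+0.000j on G[6,8]
R10: Y=0.5405+0.000j on G[4,2]
V1: row V5−V4=11.2, i_V1 at 5,4
solve → V1=0.03005+0.06913j, V2=0.000+0.000j, V3=0.1033-0.04416j, V4=-0.7304-0.01847j, V5=10.47-0.01847j, V6=2.611-0.004817j, V7=0.08887-0.04039j, V8=-0.6851+0.1619j
aux → i_V1=-0.3977+0.3285j

0.3563-0.0006572j A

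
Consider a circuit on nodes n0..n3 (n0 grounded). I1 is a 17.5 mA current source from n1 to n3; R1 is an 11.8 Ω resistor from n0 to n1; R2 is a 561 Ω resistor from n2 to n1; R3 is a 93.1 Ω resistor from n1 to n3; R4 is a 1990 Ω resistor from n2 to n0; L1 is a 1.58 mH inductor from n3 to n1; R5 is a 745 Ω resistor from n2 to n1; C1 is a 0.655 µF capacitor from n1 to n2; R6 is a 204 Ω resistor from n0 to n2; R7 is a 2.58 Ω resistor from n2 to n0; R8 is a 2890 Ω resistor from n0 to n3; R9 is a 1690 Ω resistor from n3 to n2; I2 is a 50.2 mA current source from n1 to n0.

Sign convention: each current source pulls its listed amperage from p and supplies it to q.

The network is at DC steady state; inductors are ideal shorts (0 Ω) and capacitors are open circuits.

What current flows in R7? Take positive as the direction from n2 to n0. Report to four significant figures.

-0.002053 A

MNA unknowns: 3 node voltages V₁..V_3 plus 1 source current (L1)
I1: z[1]−=0.0175, z[3]+=0.0175
R1: Y=0.08475 on G[0,1]
R2: Y=0.001783 on G[2,1]
R3: Y=0.01074 on G[1,3]
R4: Y=0.0005025 on G[2,0]
L1: row V3−V1=0, i_L1 at 3,1
R5: Y=0.001342 on G[2,1]
C1: Y=0.000 on G[1,2]
R6: Y=0.004902 on G[0,2]
R7: Y=0.3876 on G[2,0]
R8: Y=0.0003460 on G[0,3]
R9: Y=0.0005917 on G[3,2]
I2: z[1]−=0.0502, z[0]+=0.0502
solve → V1=-0.5655, V2=-0.005298, V3=-0.5655
aux → i_L1=0.01803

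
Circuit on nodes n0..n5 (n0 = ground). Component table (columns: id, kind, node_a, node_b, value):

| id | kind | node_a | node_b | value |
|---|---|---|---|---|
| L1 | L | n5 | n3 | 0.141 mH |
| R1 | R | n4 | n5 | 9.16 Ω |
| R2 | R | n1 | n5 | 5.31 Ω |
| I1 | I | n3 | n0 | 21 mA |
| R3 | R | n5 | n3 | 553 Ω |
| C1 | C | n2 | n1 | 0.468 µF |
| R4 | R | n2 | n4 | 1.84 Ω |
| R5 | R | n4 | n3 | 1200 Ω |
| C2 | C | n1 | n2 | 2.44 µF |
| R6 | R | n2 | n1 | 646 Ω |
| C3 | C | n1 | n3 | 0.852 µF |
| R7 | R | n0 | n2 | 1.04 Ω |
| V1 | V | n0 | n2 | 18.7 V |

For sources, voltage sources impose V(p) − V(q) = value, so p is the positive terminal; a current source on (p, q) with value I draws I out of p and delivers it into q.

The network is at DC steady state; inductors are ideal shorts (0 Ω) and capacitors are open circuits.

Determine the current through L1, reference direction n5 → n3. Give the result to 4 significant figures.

0.02084 A

MNA unknowns: 5 node voltages V₁..V_5 plus 2 source currents (L1, V1)
L1: row V5−V3=0, i_L1 at 5,3
R1: Y=0.1092 on G[4,5]
R2: Y=0.1883 on G[1,5]
I1: z[3]−=0.021, z[0]+=0.021
R3: Y=0.001808 on G[5,3]
C1: Y=0.000 on G[2,1]
R4: Y=0.5435 on G[2,4]
R5: Y=0.0008333 on G[4,3]
C2: Y=0.000 on G[1,2]
R6: Y=0.001548 on G[2,1]
C3: Y=0.000 on G[1,3]
R7: Y=0.9615 on G[0,2]
V1: row V0−V2=18.7, i_V1 at 0,2
solve → V1=-18.92, V2=-18.70, V3=-18.93, V4=-18.74, V5=-18.93
aux → i_L1=0.02084, i_V1=-17.96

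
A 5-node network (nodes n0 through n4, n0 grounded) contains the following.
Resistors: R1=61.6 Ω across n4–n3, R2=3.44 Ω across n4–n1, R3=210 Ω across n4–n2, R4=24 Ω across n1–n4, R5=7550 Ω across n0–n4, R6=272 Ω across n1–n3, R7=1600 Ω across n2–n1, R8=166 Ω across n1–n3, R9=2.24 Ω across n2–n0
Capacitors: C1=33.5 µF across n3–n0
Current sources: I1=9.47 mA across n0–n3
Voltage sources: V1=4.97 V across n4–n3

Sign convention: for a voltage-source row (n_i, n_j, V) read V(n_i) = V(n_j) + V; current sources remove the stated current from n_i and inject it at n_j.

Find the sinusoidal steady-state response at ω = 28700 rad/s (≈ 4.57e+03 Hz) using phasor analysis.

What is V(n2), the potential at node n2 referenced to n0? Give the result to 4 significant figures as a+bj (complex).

MNA unknowns: 4 node voltages V₁..V_4 plus 1 source current (V1)
R1: Y=0.01623+0.000j on G[4,3]
R2: Y=0.2907+0.000j on G[4,1]
R3: Y=0.004762+0.000j on G[4,2]
C1: Y=0.000+0.9615j on G[3,0]
I1: z[0]−=0.00947, z[3]+=0.00947
R4: Y=0.04167+0.000j on G[1,4]
R5: Y=0.0001325+0.000j on G[0,4]
R6: Y=0.003676+0.000j on G[1,3]
R7: Y=0.0006250+0.000j on G[2,1]
R8: Y=0.006024+0.000j on G[1,3]
R9: Y=0.4464+0.000j on G[2,0]
V1: row V4−V3=4.97, i_V1 at 4,3
solve → V1=4.820+0.01822j, V2=0.05905+0.0002176j, V3=-0.0001035+0.01825j, V4=4.970+0.01825j
aux → i_V1=-0.1545-9.923e-05j

0.05905+0.0002176j V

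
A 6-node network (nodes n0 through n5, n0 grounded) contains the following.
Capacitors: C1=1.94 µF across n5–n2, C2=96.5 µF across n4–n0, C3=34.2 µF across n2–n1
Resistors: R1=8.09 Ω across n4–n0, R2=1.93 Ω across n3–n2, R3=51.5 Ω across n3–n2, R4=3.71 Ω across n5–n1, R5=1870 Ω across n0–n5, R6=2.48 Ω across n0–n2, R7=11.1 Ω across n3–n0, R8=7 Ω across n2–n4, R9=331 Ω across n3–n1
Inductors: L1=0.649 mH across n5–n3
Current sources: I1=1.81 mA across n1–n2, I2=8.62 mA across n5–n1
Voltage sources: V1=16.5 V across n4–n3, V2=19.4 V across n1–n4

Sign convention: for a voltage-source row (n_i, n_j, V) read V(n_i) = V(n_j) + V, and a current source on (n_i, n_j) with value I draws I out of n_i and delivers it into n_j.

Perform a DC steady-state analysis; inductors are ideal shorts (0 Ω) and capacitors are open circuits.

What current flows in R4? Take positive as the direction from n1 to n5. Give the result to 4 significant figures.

MNA unknowns: 5 node voltages V₁..V_5 plus 3 source currents (L1, V1, V2)
C1: Y=0.000 on G[5,2]
C2: Y=0.000 on G[4,0]
R1: Y=0.1236 on G[4,0]
C3: Y=0.000 on G[2,1]
R2: Y=0.5181 on G[3,2]
R3: Y=0.01942 on G[3,2]
R4: Y=0.2695 on G[5,1]
R5: Y=0.0005348 on G[0,5]
R6: Y=0.4032 on G[0,2]
L1: row V5−V3=0, i_L1 at 5,3
I1: z[1]−=0.00181, z[2]+=0.00181
R7: Y=0.09009 on G[3,0]
R8: Y=0.1429 on G[2,4]
R9: Y=0.003021 on G[3,1]
I2: z[5]−=0.00862, z[1]+=0.00862
V1: row V4−V3=16.5, i_V1 at 4,3
V2: row V1−V4=19.4, i_V2 at 1,4
solve → V1=29.66, V2=-1.742, V3=-6.241, V4=10.26, V5=-6.241
aux → i_L1=9.671, i_V1=-12.76, i_V2=-9.778

9.677 A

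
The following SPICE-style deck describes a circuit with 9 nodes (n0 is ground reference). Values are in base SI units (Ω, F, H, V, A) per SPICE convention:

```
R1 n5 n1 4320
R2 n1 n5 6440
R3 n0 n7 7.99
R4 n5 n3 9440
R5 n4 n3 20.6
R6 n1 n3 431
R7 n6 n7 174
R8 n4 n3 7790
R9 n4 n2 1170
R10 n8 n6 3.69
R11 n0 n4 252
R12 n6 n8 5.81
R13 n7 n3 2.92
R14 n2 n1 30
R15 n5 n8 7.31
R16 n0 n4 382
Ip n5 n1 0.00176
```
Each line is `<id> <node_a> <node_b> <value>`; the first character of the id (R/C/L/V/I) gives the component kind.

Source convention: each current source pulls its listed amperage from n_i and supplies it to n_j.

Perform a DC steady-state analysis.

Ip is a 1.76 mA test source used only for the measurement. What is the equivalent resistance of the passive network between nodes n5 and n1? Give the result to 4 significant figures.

R_eq = 419.7 Ω

Apply KCL at each of the 8 non-ground nodes and solve the resulting linear system.
Node n1: branches {R1, R2, R6, R14, Ip} → V_1 = 0.4727
Node n2: branches {R9, R14} → V_2 = 0.4612
Node n3: branches {R4, R5, R6, R8, R13} → V_3 = 0.003499
Node n4: branches {R5, R8, R9, R11, R16} → V_4 = 0.01006
Node n5: branches {R1, R2, R4, R15, Ip} → V_5 = -0.2659
Node n6: branches {R7, R10, R12} → V_6 = -0.2521
Node n7: branches {R3, R7, R13} → V_7 = -0.0005294
Node n8: branches {R10, R12, R15} → V_8 = -0.2554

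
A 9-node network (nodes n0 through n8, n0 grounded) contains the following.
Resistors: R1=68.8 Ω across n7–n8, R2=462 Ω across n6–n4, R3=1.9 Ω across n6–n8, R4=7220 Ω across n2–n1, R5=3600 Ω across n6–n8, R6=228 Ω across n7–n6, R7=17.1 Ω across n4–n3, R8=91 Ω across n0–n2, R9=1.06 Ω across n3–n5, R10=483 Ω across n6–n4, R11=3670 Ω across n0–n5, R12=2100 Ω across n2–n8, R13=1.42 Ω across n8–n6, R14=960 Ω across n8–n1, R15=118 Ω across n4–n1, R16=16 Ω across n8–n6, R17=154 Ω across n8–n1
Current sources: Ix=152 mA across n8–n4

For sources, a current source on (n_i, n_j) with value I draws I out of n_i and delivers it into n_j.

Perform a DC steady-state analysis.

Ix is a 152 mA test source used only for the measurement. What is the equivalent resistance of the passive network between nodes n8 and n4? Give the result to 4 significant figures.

Element admittances at DC:
  Y(R1) = 0.01453 S between n7,n8
  Y(R2) = 0.002165 S between n6,n4
  Y(R3) = 0.5263 S between n6,n8
  Y(R4) = 0.0001385 S between n2,n1
  Y(R5) = 0.0002778 S between n6,n8
  Y(R6) = 0.004386 S between n7,n6
  Y(R7) = 0.05848 S between n4,n3
  Y(R8) = 0.01099 S between n0,n2
  Y(R9) = 0.9434 S between n3,n5
  Y(R10) = 0.002070 S between n6,n4
  Y(R11) = 0.0002725 S between n0,n5
  Y(R12) = 0.0004762 S between n2,n8
  Y(R13) = 0.7042 S between n8,n6
  Y(R14) = 0.001042 S between n8,n1
  Y(R15) = 0.008475 S between n4,n1
  Y(R16) = 0.06250 S between n8,n6
  Y(R17) = 0.006494 S between n8,n1
  Ix: injects 0.152 A into n4 (from n8)
Assemble and solve the 8×8 MNA system:
  V(n1)=2.342  V(n2)=-0.2689  V(n3)=10.85  V(n4)=10.90  V(n5)=10.84  V(n6)=-7.174  V(n7)=-7.220  V(n8)=-7.233

R_eq = 119.3 Ω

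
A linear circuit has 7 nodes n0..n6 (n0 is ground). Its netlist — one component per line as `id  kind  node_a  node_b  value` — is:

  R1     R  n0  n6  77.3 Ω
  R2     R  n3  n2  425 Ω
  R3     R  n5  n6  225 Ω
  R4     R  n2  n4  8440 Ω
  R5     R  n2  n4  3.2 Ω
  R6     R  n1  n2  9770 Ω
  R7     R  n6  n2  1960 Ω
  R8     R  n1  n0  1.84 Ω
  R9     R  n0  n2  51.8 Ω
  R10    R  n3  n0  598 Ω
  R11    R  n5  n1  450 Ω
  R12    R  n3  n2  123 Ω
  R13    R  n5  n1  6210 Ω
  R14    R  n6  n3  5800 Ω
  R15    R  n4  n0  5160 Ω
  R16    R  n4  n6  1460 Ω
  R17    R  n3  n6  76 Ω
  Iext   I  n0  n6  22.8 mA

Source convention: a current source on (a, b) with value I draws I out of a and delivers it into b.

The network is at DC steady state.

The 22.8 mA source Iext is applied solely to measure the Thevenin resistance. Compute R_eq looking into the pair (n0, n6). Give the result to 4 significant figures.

R_eq = 49.06 Ω

Element admittances at DC:
  Y(R1) = 0.01294 S between n0,n6
  Y(R2) = 0.002353 S between n3,n2
  Y(R3) = 0.004444 S between n5,n6
  Y(R4) = 0.0001185 S between n2,n4
  Y(R5) = 0.3125 S between n2,n4
  Y(R6) = 0.0001024 S between n1,n2
  Y(R7) = 0.0005102 S between n6,n2
  Y(R8) = 0.5435 S between n1,n0
  Y(R9) = 0.01931 S between n0,n2
  Y(R10) = 0.001672 S between n3,n0
  Y(R11) = 0.002222 S between n5,n1
  Y(R12) = 0.008130 S between n3,n2
  Y(R13) = 0.0001610 S between n5,n1
  Y(R14) = 0.0001724 S between n6,n3
  Y(R15) = 0.0001938 S between n4,n0
  Y(R16) = 0.0006849 S between n4,n6
  Y(R17) = 0.01316 S between n3,n6
  Iext: injects 0.0228 A into n6 (from n0)
Assemble and solve the 6×6 MNA system:
  V(n1)=0.003235  V(n2)=0.2770  V(n3)=0.6990  V(n4)=0.2787  V(n5)=0.7293  V(n6)=1.119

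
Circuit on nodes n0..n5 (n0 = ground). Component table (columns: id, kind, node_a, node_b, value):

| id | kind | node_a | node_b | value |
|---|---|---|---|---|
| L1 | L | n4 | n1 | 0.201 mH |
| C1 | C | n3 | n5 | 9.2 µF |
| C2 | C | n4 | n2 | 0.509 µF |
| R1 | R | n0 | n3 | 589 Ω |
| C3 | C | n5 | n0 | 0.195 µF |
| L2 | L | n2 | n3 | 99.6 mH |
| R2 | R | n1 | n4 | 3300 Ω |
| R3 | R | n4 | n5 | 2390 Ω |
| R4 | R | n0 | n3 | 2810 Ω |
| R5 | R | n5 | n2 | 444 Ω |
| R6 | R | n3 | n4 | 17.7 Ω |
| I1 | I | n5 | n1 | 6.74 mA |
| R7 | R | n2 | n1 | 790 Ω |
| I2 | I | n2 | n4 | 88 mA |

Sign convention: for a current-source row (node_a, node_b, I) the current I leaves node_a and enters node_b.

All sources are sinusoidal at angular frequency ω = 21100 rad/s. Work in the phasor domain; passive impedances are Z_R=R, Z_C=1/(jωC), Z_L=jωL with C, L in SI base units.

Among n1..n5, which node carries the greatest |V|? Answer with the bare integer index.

MNA unknowns: 5 node voltages V₁..V_5
L1: Y=0.000-0.2358j on G[4,1]
C1: Y=0.000+0.1941j on G[3,5]
C2: Y=0.000+0.01074j on G[4,2]
R1: Y=0.001698+0.000j on G[0,3]
C3: Y=0.000+0.004115j on G[5,0]
L2: Y=0.000-0.0004758j on G[2,3]
R2: Y=0.0003030+0.000j on G[1,4]
R3: Y=0.0004184+0.000j on G[4,5]
R4: Y=0.0003559+0.000j on G[0,3]
R5: Y=0.002252+0.000j on G[5,2]
R6: Y=0.05650+0.000j on G[3,4]
I1: z[5]−=0.00674, z[1]+=0.00674
R7: Y=0.001266+0.000j on G[2,1]
I2: z[2]−=0.088, z[4]+=0.088
solve → V1=0.07273-0.3789j, V2=-2.436+7.312j, V3=-0.04127-0.08436j, V4=0.1140-0.3941j, V5=0.04211-0.02060j

2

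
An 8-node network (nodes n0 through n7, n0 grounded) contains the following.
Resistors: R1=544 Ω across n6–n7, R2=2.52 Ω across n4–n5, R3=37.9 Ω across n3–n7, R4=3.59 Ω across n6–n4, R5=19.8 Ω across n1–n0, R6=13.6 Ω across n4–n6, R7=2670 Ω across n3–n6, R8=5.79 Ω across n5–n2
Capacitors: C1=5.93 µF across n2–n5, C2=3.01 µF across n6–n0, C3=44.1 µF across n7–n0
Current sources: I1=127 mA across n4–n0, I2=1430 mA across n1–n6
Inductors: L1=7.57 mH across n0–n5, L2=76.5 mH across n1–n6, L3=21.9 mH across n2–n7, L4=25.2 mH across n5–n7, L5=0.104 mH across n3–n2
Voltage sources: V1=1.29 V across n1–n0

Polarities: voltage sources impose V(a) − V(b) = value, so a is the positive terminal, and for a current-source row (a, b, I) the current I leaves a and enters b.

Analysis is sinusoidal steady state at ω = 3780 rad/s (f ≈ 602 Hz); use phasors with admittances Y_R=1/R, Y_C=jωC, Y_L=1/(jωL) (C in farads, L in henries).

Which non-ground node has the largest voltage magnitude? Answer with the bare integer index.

Element admittances at ω=3780 rad/s:
  Y(R1) = 0.001838+0.000j S between n6,n7
  Y(C1) = 0.000+0.02242j S between n2,n5
  Y(C2) = 0.000+0.01138j S between n6,n0
  Y(R2) = 0.3968+0.000j S between n4,n5
  Y(C3) = 0.000+0.1667j S between n7,n0
  Y(R3) = 0.02639+0.000j S between n3,n7
  I1: injects 0.127 A into n0 (from n4)
  Y(L1) = 0.000-0.03495j S between n0,n5
  Y(L2) = 0.000-0.003458j S between n1,n6
  Y(R4) = 0.2786+0.000j S between n6,n4
  Y(L3) = 0.000-0.01208j S between n2,n7
  Y(R5) = 0.05051+0.000j S between n1,n0
  Y(L4) = 0.000-0.01050j S between n5,n7
  Y(R6) = 0.07353+0.000j S between n4,n6
  I2: injects 1.43 A into n6 (from n1)
  Y(R7) = 0.0003745+0.000j S between n3,n6
  Y(L5) = 0.000-2.544j S between n3,n2
  Y(R8) = 0.1727+0.000j S between n5,n2
  V1: constraint V(n1)−V(n0) = 1.29
Assemble and solve the 8×8 MNA system:
  V(n1)=1.290+0.000j  V(n2)=11.76+16.25j  V(n3)=11.98+16.15j  V(n4)=18.52+17.77j  V(n5)=15.00+18.34j  V(n6)=22.85+17.13j  V(n7)=2.033-4.785j
  i(V1)=-1.436-0.07455j

6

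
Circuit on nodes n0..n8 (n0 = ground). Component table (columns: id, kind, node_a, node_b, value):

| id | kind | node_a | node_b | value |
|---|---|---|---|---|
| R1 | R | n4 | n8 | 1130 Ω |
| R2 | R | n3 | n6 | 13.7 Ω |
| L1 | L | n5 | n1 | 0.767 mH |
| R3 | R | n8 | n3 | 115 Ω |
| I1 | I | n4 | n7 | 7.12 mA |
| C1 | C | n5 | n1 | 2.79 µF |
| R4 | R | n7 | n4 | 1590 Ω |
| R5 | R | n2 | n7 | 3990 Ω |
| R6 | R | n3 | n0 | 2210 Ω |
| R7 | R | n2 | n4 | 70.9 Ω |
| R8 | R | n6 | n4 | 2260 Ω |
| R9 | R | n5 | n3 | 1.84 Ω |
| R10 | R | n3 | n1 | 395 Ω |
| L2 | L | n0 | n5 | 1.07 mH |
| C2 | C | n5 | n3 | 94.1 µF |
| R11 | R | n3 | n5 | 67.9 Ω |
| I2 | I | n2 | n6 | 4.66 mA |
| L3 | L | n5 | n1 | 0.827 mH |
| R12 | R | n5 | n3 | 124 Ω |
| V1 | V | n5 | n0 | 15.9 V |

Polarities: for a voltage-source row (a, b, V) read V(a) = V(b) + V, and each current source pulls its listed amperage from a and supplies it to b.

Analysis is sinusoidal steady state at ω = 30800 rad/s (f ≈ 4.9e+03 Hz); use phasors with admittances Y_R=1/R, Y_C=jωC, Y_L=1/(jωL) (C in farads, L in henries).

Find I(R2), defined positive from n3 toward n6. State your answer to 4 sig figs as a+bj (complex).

Apply KCL at each of the 8 non-ground nodes and solve the resulting linear system.
Node n1: branches {L1, C1, R10, L3} → V_1 = 15.90+0.0008101j
Node n2: branches {R5, R7, I2} → V_2 = 11.99+0.002390j
Node n3: branches {R2, R3, R6, R9, R10, C2, R11, R12} → V_3 = 15.90+0.002390j
Node n4: branches {R1, I1, R4, R7, R8} → V_4 = 12.17+0.002390j
Node n5: branches {L1, C1, R9, L2, C2, R11, L3, R12, V1} → V_5 = 15.90+0.000j
Node n6: branches {R2, R8, I2} → V_6 = 15.94+0.002390j
Node n7: branches {I1, R4, R5} → V_7 = 20.22+0.002390j
Node n8: branches {R1, R3} → V_8 = 15.56+0.002390j
Source currents: i(V1)=-0.007194+0.4825j

-0.002993+0.000j A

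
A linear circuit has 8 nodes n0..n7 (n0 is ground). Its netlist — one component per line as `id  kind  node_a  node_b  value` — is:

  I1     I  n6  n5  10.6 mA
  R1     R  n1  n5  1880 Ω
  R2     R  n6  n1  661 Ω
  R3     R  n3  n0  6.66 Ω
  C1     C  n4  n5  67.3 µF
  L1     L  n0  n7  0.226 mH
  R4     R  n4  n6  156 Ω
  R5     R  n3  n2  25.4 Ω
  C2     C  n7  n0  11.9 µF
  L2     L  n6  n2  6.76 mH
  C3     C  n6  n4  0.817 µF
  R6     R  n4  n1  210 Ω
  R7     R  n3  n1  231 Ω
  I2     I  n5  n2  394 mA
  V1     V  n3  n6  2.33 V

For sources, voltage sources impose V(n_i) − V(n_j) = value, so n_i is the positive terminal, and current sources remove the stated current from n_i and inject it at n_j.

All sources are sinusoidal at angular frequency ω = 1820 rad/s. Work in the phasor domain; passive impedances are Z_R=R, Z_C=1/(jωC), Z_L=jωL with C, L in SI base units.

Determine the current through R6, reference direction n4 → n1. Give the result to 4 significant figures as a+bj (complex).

Apply KCL at each of the 7 non-ground nodes and solve the resulting linear system.
Node n1: branches {R1, R2, R6, R7} → V_1 = -20.52+3.192j
Node n2: branches {R5, L2, I2} → V_2 = 0.01458+4.840j
Node n3: branches {R3, R5, R7, V1} → V_3 = 0.000+0.000j
Node n4: branches {C1, R4, C3, R6} → V_4 = -42.50+6.409j
Node n5: branches {I1, R1, C1, I2} → V_5 = -42.53+9.444j
Node n6: branches {I1, R2, R4, L2, C3, V1} → V_6 = -2.330+0.000j
Node n7: branches {L1, C2} → V_7 = 0.000+0.000j
Source currents: i(V1)=-0.08827+0.2044j

-0.1047+0.01532j A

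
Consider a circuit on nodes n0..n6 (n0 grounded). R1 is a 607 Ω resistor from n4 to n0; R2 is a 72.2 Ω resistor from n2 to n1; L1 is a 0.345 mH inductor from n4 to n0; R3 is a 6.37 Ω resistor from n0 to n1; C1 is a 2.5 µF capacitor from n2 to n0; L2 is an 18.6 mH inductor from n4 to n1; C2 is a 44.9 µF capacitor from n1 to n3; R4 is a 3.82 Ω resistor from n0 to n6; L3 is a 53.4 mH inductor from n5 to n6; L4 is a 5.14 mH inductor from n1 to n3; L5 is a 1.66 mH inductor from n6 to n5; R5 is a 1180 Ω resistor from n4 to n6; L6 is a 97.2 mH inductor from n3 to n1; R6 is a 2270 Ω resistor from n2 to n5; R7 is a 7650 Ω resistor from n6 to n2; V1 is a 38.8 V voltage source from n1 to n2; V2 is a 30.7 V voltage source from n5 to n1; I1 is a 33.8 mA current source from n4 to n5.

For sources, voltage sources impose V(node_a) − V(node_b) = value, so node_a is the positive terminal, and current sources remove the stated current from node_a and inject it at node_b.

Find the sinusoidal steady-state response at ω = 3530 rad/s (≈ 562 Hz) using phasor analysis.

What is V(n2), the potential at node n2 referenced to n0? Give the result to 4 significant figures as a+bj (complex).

-53.93+8.994j V

Apply KCL at each of the 6 non-ground nodes and solve the resulting linear system.
Node n1: branches {R2, R3, L2, C2, L4, L6, V1, V2} → V_1 = -15.13+8.994j
Node n2: branches {R2, C1, R6, R7, V1} → V_2 = -53.93+8.994j
Node n3: branches {C2, L4, L6} → V_3 = -15.13+8.994j
Node n4: branches {R1, L1, L2, R5, I1} → V_4 = -0.2706+0.1332j
Node n5: branches {L3, L5, R6, V2, I1} → V_5 = 15.57+8.994j
Node n6: branches {R4, L3, L5, R5, R7} → V_6 = 8.958-4.425j
Source currents: i(V1)=-0.6556-0.4741j, i(V2)=-2.358+1.164j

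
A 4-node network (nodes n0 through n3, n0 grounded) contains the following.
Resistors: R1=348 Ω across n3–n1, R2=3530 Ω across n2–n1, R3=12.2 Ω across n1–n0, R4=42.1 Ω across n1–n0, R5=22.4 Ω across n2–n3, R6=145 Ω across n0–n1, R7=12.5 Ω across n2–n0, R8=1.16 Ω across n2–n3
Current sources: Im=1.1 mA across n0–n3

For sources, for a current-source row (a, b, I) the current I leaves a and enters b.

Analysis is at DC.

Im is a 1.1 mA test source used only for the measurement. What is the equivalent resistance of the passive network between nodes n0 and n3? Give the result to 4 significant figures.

R_eq = 13.06 Ω

Apply KCL at each of the 3 non-ground nodes and solve the resulting linear system.
Node n1: branches {R1, R2, R3, R4, R6} → V_1 = 0.0003890
Node n2: branches {R2, R5, R7, R8} → V_2 = 0.01320
Node n3: branches {R1, R5, R8, Im} → V_3 = 0.01437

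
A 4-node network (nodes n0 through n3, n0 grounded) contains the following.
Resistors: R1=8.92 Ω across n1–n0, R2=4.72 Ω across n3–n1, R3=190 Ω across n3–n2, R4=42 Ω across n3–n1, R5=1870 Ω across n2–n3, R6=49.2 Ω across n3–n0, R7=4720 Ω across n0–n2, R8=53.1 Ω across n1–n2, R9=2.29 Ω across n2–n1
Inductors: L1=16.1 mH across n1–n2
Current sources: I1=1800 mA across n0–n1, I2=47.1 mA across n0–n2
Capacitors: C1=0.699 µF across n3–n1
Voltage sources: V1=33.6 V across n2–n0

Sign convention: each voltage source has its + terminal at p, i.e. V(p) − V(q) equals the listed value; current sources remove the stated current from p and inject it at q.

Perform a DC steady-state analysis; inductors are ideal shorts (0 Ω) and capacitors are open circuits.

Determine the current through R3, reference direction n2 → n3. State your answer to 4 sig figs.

Apply KCL at each of the 3 non-ground nodes and solve the resulting linear system.
Node n1: branches {R1, L1, I1, R2, R4, C1, R8, R9} → V_1 = 33.60
Node n2: branches {L1, R3, I2, R5, R7, R8, R9, V1} → V_2 = 33.60
Node n3: branches {R2, R3, R4, C1, R5, R6} → V_3 = 30.99
Source currents: i(L1)=-2.582, i(V1)=-2.557

0.01373 A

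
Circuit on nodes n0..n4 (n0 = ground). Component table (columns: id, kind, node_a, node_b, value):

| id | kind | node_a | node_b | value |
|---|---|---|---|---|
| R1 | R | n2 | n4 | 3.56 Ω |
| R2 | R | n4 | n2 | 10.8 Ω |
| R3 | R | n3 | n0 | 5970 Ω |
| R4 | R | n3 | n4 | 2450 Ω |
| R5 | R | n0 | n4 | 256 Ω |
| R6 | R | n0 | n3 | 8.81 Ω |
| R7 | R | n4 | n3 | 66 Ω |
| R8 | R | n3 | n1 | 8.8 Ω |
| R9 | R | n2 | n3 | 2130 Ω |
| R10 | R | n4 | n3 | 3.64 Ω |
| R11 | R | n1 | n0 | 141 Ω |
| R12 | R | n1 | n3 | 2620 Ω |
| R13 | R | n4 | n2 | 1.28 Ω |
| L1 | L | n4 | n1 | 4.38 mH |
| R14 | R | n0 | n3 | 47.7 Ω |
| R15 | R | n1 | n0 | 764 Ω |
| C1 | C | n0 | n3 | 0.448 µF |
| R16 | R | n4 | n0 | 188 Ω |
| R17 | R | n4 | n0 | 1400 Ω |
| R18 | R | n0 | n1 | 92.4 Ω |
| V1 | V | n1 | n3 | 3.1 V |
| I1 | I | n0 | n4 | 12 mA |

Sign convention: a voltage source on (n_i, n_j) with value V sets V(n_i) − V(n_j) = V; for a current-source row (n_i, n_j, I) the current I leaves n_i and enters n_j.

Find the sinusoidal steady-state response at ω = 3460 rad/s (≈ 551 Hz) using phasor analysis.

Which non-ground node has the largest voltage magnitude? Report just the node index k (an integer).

1

MNA unknowns: 4 node voltages V₁..V_4 plus 1 source current (V1)
R1: Y=0.2809+0.000j on G[2,4]
R2: Y=0.09259+0.000j on G[4,2]
R3: Y=0.0001675+0.000j on G[3,0]
R4: Y=0.0004082+0.000j on G[3,4]
R5: Y=0.003906+0.000j on G[0,4]
R6: Y=0.1135+0.000j on G[0,3]
R7: Y=0.01515+0.000j on G[4,3]
R8: Y=0.1136+0.000j on G[3,1]
R9: Y=0.0004695+0.000j on G[2,3]
R10: Y=0.2747+0.000j on G[4,3]
R11: Y=0.007092+0.000j on G[1,0]
R12: Y=0.0003817+0.000j on G[1,3]
R13: Y=0.7812+0.000j on G[4,2]
L1: Y=0.000-0.06599j on G[4,1]
R14: Y=0.02096+0.000j on G[0,3]
R15: Y=0.001309+0.000j on G[1,0]
C1: Y=0.000+0.001550j on G[0,3]
R16: Y=0.005319+0.000j on G[4,0]
R17: Y=0.0007143+0.000j on G[4,0]
R18: Y=0.01082+0.000j on G[0,1]
V1: row V1−V3=3.1, i_V1 at 1,3
I1: z[0]−=0.012, z[4]+=0.012
solve → V1=2.798+0.04168j, V2=-0.1115-0.5980j, V3=-0.3017+0.04168j, V4=-0.1114-0.5982j
aux → i_V1=-0.4495+0.1912j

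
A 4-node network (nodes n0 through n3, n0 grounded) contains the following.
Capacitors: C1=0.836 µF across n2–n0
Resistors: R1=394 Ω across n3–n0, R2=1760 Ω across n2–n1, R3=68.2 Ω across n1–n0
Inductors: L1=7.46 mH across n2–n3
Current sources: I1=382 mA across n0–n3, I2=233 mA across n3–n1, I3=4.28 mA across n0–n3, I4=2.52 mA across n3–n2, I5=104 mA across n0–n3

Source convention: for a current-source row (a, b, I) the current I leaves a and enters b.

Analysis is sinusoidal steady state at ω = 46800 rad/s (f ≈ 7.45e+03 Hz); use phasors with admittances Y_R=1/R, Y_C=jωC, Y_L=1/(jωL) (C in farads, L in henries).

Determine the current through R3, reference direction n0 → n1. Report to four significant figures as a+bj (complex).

-0.2226+0.002312j A

Element admittances at ω=46800 rad/s:
  Y(C1) = 0.000+0.03912j S between n2,n0
  Y(R1) = 0.002538+0.000j S between n3,n0
  Y(R2) = 0.0005682+0.000j S between n2,n1
  Y(L1) = 0.000-0.002864j S between n2,n3
  I1: injects 0.382 A into n3 (from n0)
  I2: injects 0.233 A into n1 (from n3)
  Y(R3) = 0.01466+0.000j S between n1,n0
  I3: injects 0.00428 A into n3 (from n0)
  I4: injects 0.00252 A into n2 (from n3)
  I5: injects 0.104 A into n3 (from n0)
Assemble and solve the 3×3 MNA system:
  V(n1)=15.18-0.1577j  V(n2)=-3.120-4.227j  V(n3)=40.30+49.00j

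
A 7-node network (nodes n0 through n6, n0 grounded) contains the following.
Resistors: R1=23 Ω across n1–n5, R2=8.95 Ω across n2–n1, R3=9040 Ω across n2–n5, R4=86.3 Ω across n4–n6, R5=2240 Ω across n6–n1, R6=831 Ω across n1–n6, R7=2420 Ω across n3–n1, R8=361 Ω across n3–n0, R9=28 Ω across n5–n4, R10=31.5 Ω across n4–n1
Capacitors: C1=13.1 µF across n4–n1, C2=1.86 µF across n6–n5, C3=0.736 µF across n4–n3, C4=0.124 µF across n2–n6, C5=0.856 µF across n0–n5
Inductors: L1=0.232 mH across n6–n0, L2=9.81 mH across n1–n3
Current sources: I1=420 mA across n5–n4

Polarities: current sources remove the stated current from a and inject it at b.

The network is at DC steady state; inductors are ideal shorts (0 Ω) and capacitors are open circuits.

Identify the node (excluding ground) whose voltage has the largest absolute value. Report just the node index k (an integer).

Element admittances at DC:
  Y(R1) = 0.04348 S between n1,n5
  Y(R2) = 0.1117 S between n2,n1
  Y(C1) = 0.000 S between n4,n1
  Y(C2) = 0.000 S between n6,n5
  L1: short n6↔n0 (DC inductor)
  Y(R3) = 0.0001106 S between n2,n5
  Y(R4) = 0.01159 S between n4,n6
  L2: short n1↔n3 (DC inductor)
  Y(C3) = 0.000 S between n4,n3
  Y(R5) = 0.0004464 S between n6,n1
  Y(C4) = 0.000 S between n2,n6
  Y(R6) = 0.001203 S between n1,n6
  Y(R7) = 0.0004132 S between n3,n1
  Y(R8) = 0.002770 S between n3,n0
  Y(R9) = 0.03571 S between n5,n4
  Y(R10) = 0.03175 S between n4,n1
  Y(C5) = 0.000 S between n0,n5
  I1: injects 0.42 A into n4 (from n5)
Assemble and solve the 8×8 MNA system:
  V(n1)=-3.062  V(n2)=-3.065  V(n3)=-3.062  V(n4)=1.168  V(n5)=-6.453  V(n6)=0.000
  i(L1)=0.008482  i(L2)=-0.008482

5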